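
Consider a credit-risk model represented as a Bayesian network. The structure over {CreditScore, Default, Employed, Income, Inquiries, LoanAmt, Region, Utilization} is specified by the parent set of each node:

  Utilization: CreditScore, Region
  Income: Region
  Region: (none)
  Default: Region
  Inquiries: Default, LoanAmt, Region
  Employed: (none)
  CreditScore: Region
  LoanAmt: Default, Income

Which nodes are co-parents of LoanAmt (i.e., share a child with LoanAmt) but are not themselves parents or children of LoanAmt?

Children of LoanAmt: Inquiries.
  parents(Inquiries) \ {LoanAmt} = {Default, Region}.
Excluding nodes already adjacent to LoanAmt (Default, Income, Inquiries), the co-parent-only contribution is {Region}.

{Region}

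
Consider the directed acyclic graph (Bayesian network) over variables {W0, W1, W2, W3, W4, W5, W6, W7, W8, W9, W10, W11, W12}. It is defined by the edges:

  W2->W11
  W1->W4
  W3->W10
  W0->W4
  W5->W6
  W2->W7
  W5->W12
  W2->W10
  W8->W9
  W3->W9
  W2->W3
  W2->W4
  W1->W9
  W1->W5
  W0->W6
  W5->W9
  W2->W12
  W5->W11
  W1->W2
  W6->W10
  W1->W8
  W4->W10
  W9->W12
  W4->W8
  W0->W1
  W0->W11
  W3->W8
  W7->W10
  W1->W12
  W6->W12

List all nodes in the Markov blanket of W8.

Pa(W8) = {W1, W3, W4}.
Ch(W8) = {W9}.
Other parents of W8's children:
  W9's other parents are W1, W3, W5.
Taking the union gives {W1, W3, W4, W5, W9}.

{W1, W3, W4, W5, W9}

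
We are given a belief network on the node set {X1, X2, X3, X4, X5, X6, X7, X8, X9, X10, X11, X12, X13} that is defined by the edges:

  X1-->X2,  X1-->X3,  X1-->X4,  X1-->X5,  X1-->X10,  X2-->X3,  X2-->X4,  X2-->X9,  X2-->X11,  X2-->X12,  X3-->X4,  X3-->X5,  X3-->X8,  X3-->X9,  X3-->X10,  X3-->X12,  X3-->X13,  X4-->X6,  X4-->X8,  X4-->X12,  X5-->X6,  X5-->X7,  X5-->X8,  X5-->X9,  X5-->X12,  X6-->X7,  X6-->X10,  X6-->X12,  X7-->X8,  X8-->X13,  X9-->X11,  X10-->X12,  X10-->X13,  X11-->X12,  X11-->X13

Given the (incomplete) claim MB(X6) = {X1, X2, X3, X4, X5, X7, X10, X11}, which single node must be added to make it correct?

X6 has parents X4, X5.
X6's children: X7, X10, X12.
Co-parents of X6 (other parents of its children):
  X7: X5
  X10: X1, X3
  X12: X2, X3, X4, X5, X10, X11
MB(X6) = {X1, X2, X3, X4, X5, X7, X10, X11, X12}.
Comparing with the claimed set, X12 is missing.

X12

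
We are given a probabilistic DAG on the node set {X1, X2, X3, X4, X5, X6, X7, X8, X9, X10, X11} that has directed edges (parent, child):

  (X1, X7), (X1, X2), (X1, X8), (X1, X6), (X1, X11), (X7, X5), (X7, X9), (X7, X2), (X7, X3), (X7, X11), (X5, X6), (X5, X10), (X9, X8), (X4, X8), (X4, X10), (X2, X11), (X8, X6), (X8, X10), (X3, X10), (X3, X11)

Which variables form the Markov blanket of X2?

{X1, X3, X7, X11}

By definition, MB(X2) is built from X2's parents, X2's children, and the co-parents of X2.
Ch(X2) = {X11}.
Parents of X2: X1, X7.
Parents of each child, excluding X2:
  X11: X1, X3, X7
MB(X2) = {X1, X3, X7, X11}.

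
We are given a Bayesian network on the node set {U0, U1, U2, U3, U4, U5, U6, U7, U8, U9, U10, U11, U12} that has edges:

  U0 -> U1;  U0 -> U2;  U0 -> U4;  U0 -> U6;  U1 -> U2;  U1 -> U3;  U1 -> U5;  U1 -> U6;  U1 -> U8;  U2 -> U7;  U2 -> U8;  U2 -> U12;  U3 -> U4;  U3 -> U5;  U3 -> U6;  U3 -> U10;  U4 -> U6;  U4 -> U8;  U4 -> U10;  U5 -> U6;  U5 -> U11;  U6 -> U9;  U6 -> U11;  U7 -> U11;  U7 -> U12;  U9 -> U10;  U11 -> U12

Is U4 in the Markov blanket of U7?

Parents of U7: U2.
U7's children: U11, U12.
Co-parents of U7 (other parents of its children):
  parents(U11) \ {U7} = {U5, U6}.
  U12's other parents are U2, U11.
MB(U7) = {U2, U5, U6, U11, U12}; U4 is not in this set.

No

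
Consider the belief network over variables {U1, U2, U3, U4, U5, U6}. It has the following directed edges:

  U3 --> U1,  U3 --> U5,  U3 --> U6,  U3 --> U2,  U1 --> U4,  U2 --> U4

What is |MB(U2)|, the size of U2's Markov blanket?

3

U2 has parent U3.
Ch(U2) = {U4}.
Other parents of U2's children:
  U4's other parent is U1.
MB(U2) = {U1, U3, U4}, which has 3 nodes.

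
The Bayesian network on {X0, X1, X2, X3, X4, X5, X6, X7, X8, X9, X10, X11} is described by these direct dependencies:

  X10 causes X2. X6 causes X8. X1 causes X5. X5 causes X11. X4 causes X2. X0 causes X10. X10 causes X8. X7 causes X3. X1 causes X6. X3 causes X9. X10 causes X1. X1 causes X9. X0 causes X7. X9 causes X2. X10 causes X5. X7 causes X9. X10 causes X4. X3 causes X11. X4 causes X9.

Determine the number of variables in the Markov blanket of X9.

6

A node's Markov blanket = Pa ∪ Ch ∪ (parents of Ch other than the node itself).
Ch(X9) = {X2}.
X9 has parents X1, X3, X4, X7.
Parents of each child, excluding X9:
  X2: X4, X10
MB(X9) = {X1, X2, X3, X4, X7, X10}, which has 6 nodes.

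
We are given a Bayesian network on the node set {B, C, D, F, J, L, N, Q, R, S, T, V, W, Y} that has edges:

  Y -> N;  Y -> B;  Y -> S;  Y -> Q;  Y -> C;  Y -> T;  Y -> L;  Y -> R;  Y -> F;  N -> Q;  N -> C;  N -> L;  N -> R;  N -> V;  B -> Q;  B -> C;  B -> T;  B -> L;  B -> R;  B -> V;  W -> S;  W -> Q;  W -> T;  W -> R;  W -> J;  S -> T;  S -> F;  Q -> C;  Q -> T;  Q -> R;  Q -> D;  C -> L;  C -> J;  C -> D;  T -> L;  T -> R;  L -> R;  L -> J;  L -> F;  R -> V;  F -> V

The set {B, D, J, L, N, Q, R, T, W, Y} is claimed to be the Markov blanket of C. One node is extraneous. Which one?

A node's Markov blanket = Pa ∪ Ch ∪ (parents of Ch other than the node itself).
Parents of C: B, N, Q, Y.
Children of C: D, J, L.
Other parents of C's children:
  L's other parents are B, N, T, Y.
  J also has parents L, W.
  parents(D) \ {C} = {Q}.
MB(C) = {B, D, J, L, N, Q, T, W, Y}.
R is neither a parent, child, nor co-parent of C, so it does not belong.

R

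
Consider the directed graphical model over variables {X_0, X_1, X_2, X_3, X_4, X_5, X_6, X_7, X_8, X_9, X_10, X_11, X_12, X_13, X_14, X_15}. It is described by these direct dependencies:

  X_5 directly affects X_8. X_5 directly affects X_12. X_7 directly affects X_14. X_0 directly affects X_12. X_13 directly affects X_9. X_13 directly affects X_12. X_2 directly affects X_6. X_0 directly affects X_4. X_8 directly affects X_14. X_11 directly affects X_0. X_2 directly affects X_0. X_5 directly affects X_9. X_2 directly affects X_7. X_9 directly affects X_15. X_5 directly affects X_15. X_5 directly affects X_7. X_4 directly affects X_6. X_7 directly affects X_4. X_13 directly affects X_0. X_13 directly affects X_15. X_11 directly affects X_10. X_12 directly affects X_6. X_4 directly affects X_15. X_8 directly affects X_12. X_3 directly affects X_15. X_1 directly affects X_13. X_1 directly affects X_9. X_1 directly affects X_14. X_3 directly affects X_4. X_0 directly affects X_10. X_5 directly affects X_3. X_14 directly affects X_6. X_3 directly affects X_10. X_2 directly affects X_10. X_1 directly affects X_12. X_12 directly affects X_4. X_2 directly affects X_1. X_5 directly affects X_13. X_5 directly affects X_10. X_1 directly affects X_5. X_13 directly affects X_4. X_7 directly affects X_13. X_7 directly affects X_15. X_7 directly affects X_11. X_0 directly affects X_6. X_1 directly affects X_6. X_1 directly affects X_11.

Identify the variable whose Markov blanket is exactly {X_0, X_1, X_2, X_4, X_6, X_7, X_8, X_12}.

The target node must have every member of {X_0, X_1, X_2, X_4, X_6, X_7, X_8, X_12} as a parent, child, or co-parent, and no others.
Parents of X_14: X_1, X_7, X_8; children: X_6; co-parents: X_0, X_1, X_2, X_4, X_12.
These exactly cover the given set, so the node is X_14.

X_14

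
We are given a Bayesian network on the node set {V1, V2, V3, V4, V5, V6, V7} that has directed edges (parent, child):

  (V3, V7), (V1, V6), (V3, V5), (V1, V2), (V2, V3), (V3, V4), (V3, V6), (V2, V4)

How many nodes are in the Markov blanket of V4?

Ch(V4) = {}.
Parents of V4: V2, V3.
With no children, V4 has no spouses; the co-parent set is empty.
MB(V4) = {V2, V3}, which has 2 nodes.

2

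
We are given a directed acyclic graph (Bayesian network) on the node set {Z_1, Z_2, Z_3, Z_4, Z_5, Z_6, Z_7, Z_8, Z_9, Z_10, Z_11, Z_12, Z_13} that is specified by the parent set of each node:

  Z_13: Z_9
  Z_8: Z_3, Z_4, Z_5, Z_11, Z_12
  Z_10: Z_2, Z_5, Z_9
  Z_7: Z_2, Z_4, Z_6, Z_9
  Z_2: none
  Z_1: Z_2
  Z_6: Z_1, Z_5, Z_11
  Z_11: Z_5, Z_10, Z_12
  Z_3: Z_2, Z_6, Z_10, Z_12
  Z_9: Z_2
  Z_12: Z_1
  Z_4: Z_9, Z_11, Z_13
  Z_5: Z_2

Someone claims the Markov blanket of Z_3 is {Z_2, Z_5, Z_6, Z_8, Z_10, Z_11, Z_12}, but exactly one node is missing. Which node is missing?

Z_4

By definition, MB(Z_3) is built from Z_3's parents, Z_3's children, and the co-parents of Z_3.
Pa(Z_3) = {Z_2, Z_6, Z_10, Z_12}.
Z_3's children: Z_8.
For each child, the remaining parents (spouses of Z_3):
  Z_8 also has parents Z_4, Z_5, Z_11, Z_12.
MB(Z_3) = {Z_2, Z_4, Z_5, Z_6, Z_8, Z_10, Z_11, Z_12}.
Comparing with the claimed set, Z_4 is missing.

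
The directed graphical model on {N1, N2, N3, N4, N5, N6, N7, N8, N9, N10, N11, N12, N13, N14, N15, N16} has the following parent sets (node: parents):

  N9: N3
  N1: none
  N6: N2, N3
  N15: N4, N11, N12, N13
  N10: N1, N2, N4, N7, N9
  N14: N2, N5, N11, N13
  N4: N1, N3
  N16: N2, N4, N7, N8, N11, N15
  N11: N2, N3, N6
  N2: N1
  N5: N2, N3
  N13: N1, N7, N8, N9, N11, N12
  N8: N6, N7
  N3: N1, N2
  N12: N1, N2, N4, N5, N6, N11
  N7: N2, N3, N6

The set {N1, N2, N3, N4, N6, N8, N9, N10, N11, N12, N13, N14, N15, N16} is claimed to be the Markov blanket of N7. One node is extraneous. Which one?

A node's Markov blanket = Pa ∪ Ch ∪ (parents of Ch other than the node itself).
N7's parents: N2, N3, N6.
N7 has children N8, N10, N13, N16.
Parents of each child, excluding N7:
  N8's other parent is N6.
  N10's other parents are N1, N2, N4, N9.
  N13's other parents are N1, N8, N9, N11, N12.
  N16 also has parents N2, N4, N8, N11, N15.
MB(N7) = {N1, N2, N3, N4, N6, N8, N9, N10, N11, N12, N13, N15, N16}.
N14 is neither a parent, child, nor co-parent of N7, so it does not belong.

N14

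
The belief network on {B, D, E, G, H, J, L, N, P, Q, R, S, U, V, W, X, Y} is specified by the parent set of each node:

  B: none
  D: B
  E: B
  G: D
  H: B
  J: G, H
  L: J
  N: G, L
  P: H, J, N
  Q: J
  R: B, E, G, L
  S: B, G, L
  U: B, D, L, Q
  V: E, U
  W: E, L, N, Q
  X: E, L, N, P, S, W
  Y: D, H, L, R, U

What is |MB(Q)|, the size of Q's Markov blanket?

8

The Markov blanket of a node is its parents, its children, and the other parents of its children.
Q's children: U, W.
Pa(Q) = {J}.
Other parents of Q's children:
  parents(U) \ {Q} = {B, D, L}.
  W's other parents are E, L, N.
MB(Q) = {B, D, E, J, L, N, U, W}, which has 8 nodes.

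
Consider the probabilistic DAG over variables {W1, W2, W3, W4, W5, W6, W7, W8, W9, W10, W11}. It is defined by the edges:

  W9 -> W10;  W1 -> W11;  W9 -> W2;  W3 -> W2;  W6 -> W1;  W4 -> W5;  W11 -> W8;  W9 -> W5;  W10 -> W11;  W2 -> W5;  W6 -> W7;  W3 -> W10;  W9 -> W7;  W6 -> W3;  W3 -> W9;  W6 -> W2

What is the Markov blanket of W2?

{W3, W4, W5, W6, W9}

Ch(W2) = {W5}.
W2 has parents W3, W6, W9.
Parents of each child, excluding W2:
  parents(W5) \ {W2} = {W4, W9}.
MB(W2) = {W3, W4, W5, W6, W9}.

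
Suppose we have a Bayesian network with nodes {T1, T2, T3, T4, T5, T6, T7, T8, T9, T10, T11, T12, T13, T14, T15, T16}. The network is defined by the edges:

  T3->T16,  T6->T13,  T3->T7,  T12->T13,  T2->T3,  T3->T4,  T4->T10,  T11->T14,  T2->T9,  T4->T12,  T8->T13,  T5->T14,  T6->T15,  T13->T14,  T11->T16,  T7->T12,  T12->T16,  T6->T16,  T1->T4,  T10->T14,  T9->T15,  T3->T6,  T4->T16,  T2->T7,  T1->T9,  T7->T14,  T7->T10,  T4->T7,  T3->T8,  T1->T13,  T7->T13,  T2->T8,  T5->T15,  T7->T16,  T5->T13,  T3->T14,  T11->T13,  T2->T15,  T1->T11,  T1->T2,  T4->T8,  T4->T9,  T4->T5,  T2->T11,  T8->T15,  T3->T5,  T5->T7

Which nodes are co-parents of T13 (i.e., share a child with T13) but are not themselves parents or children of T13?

Children of T13: T14.
  T14 also has parents T3, T5, T7, T10, T11.
Excluding nodes already adjacent to T13 (T1, T5, T6, T7, T8, T11, T12, T14), the co-parent-only contribution is {T3, T10}.

{T3, T10}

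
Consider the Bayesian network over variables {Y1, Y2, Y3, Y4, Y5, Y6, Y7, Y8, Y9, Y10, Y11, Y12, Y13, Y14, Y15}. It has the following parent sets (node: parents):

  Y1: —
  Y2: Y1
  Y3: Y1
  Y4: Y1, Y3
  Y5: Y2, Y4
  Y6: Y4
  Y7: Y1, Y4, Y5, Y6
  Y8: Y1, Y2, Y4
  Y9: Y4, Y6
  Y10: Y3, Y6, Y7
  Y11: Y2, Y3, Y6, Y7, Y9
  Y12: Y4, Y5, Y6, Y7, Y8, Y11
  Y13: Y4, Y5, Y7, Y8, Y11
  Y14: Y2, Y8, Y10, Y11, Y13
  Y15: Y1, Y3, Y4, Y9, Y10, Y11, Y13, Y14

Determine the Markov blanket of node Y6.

By definition, MB(Y6) is built from Y6's parents, Y6's children, and the co-parents of Y6.
Y6's parents: Y4.
Children of Y6: Y7, Y9, Y10, Y11, Y12.
Parents of each child, excluding Y6:
  Y7 also has parents Y1, Y4, Y5.
  parents(Y9) \ {Y6} = {Y4}.
  Y10's other parents are Y3, Y7.
  Y11's other parents are Y2, Y3, Y7, Y9.
  parents(Y12) \ {Y6} = {Y4, Y5, Y7, Y8, Y11}.
Union: {Y4} ∪ {Y7, Y9, Y10, Y11, Y12} ∪ {Y1, Y2, Y3, Y4, Y5, Y7, Y8, Y9, Y11} = {Y1, Y2, Y3, Y4, Y5, Y7, Y8, Y9, Y10, Y11, Y12}.

{Y1, Y2, Y3, Y4, Y5, Y7, Y8, Y9, Y10, Y11, Y12}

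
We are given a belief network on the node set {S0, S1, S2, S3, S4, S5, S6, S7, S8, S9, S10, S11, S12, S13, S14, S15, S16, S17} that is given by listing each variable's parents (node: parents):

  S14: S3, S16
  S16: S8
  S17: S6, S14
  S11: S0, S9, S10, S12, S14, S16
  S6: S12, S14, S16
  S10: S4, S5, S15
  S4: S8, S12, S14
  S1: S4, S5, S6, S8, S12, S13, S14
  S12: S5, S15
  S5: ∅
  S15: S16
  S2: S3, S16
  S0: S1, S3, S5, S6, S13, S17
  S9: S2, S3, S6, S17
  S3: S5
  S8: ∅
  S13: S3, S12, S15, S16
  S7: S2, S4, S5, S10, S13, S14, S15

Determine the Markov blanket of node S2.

By definition, MB(S2) is built from S2's parents, S2's children, and the co-parents of S2.
Pa(S2) = {S3, S16}.
S2 has children S7, S9.
Co-parents of S2 (other parents of its children):
  S9 also has parents S3, S6, S17.
  parents(S7) \ {S2} = {S4, S5, S10, S13, S14, S15}.
So the Markov blanket of S2 is {S3, S4, S5, S6, S7, S9, S10, S13, S14, S15, S16, S17}.

{S3, S4, S5, S6, S7, S9, S10, S13, S14, S15, S16, S17}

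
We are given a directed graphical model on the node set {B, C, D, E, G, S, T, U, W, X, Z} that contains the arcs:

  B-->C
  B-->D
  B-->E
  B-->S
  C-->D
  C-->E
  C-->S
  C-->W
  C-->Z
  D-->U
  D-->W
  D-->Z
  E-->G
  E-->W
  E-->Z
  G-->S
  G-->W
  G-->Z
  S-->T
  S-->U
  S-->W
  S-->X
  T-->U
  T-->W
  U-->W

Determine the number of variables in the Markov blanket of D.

By definition, MB(D) is built from D's parents, D's children, and the co-parents of D.
Ch(D) = {U, W, Z}.
D's parents: B, C.
Co-parents of D (other parents of its children):
  U's other parents are S, T.
  parents(W) \ {D} = {C, E, G, S, T, U}.
  parents(Z) \ {D} = {C, E, G}.
MB(D) = {B, C, E, G, S, T, U, W, Z}, which has 9 nodes.

9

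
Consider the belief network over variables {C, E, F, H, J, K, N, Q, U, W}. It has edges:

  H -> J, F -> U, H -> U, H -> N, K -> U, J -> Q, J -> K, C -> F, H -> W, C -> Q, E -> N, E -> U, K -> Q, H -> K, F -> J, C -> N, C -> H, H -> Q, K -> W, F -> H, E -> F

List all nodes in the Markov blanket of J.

{C, F, H, K, Q}

J's parents: F, H.
Children of J: K, Q.
For each child, the remaining parents (spouses of J):
  K: H
  Q: C, H, K
Union: {F, H} ∪ {K, Q} ∪ {C, H, K} = {C, F, H, K, Q}.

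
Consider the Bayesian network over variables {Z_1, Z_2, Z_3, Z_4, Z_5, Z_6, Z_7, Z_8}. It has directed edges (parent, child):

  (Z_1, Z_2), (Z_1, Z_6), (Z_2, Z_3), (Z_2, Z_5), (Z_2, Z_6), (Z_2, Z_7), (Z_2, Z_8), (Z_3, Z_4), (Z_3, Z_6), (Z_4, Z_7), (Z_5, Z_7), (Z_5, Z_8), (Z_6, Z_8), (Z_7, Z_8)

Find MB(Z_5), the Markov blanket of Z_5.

{Z_2, Z_4, Z_6, Z_7, Z_8}

A node's Markov blanket = Pa ∪ Ch ∪ (parents of Ch other than the node itself).
Parents of Z_5: Z_2.
Children of Z_5: Z_7, Z_8.
Other parents of Z_5's children:
  Z_7's other parents are Z_2, Z_4.
  parents(Z_8) \ {Z_5} = {Z_2, Z_6, Z_7}.
MB(Z_5) = {Z_2, Z_4, Z_6, Z_7, Z_8}.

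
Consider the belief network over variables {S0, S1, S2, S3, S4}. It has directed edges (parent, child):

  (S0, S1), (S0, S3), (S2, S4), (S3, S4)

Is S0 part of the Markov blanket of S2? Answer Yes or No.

A node's Markov blanket = Pa ∪ Ch ∪ (parents of Ch other than the node itself).
S2 has child S4.
S2's parents: none.
Other parents of S2's children:
  parents(S4) \ {S2} = {S3}.
MB(S2) = {S3, S4}; S0 is not in this set.

No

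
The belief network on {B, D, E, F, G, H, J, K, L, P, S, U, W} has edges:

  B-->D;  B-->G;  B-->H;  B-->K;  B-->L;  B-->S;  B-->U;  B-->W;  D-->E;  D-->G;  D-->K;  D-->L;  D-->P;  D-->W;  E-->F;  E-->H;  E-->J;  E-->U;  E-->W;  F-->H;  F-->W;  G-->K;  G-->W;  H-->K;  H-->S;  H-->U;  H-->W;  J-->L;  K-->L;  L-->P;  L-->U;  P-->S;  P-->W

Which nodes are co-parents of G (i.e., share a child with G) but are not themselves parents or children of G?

Children of G: K, W.
  K also has parents B, D, H.
  W also has parents B, D, E, F, H, P.
Excluding nodes already adjacent to G (B, D, K, W), the co-parent-only contribution is {E, F, H, P}.

{E, F, H, P}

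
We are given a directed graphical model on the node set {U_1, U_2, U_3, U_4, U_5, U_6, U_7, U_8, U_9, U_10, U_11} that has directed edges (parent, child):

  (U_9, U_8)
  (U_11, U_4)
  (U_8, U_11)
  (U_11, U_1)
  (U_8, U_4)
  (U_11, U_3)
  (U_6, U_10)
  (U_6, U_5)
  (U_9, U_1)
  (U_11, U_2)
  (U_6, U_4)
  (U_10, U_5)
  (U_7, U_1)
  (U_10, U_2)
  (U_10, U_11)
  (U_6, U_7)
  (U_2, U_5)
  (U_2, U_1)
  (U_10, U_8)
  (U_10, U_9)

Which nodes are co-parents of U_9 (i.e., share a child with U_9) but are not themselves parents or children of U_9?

{U_2, U_7, U_11}

Children of U_9: U_1, U_8.
  U_8 also has parent U_10.
  U_1 also has parents U_2, U_7, U_11.
Excluding nodes already adjacent to U_9 (U_1, U_8, U_10), the co-parent-only contribution is {U_2, U_7, U_11}.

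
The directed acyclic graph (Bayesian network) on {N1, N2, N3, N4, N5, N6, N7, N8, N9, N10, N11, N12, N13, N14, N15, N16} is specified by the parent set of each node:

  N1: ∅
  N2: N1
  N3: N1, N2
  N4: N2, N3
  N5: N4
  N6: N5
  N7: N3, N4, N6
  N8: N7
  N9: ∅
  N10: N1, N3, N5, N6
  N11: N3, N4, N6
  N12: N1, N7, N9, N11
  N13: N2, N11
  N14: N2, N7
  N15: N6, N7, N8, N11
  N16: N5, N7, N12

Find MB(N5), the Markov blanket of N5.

{N1, N3, N4, N6, N7, N10, N12, N16}

Parents of N5: N4.
Ch(N5) = {N6, N10, N16}.
Other parents of N5's children:
  N6: no additional parents.
  N10's other parents are N1, N3, N6.
  parents(N16) \ {N5} = {N7, N12}.
Union: {N4} ∪ {N6, N10, N16} ∪ {N1, N3, N6, N7, N12} = {N1, N3, N4, N6, N7, N10, N12, N16}.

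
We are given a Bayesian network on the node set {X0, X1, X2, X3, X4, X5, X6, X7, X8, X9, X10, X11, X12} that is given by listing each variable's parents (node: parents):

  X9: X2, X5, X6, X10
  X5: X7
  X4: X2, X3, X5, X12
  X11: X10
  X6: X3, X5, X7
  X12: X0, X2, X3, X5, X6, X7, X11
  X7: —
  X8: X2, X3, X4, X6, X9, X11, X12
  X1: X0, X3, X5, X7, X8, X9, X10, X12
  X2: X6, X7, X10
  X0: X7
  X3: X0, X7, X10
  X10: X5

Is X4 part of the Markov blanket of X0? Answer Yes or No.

No

X0's children: X1, X3, X12.
Pa(X0) = {X7}.
For each child, the remaining parents (spouses of X0):
  X3 also has parents X7, X10.
  X12's other parents are X2, X3, X5, X6, X7, X11.
  parents(X1) \ {X0} = {X3, X5, X7, X8, X9, X10, X12}.
MB(X0) = {X1, X2, X3, X5, X6, X7, X8, X9, X10, X11, X12}; X4 is not in this set.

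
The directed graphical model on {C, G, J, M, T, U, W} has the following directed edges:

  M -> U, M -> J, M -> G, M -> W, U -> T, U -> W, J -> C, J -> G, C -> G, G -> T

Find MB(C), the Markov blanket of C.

The Markov blanket of a node is its parents, its children, and the other parents of its children.
C's parents: J.
C has child G.
Parents of each child, excluding C:
  parents(G) \ {C} = {J, M}.
Union: {J} ∪ {G} ∪ {J, M} = {G, J, M}.

{G, J, M}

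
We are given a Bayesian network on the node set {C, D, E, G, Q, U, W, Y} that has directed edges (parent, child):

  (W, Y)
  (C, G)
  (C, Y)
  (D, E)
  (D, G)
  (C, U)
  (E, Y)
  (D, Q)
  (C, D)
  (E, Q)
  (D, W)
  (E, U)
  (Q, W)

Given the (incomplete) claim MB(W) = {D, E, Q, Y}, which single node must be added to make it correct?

C

Pa(W) = {D, Q}.
Children of W: Y.
Other parents of W's children:
  Y's other parents are C, E.
MB(W) = {C, D, E, Q, Y}.
Comparing with the claimed set, C is missing.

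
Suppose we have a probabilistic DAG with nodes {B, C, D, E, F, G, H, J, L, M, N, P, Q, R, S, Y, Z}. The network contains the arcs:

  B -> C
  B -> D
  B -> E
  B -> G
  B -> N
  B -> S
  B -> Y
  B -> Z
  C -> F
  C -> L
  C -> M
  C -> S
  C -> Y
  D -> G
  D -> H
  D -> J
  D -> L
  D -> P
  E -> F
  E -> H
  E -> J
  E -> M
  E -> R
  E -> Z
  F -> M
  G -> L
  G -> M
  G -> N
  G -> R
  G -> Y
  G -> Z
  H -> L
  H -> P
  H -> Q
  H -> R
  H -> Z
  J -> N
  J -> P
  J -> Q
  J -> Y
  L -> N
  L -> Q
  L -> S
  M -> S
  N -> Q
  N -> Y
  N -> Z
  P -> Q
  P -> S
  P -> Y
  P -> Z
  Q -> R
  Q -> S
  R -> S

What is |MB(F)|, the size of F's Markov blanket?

4

The Markov blanket of a node is its parents, its children, and the other parents of its children.
Pa(F) = {C, E}.
F's children: M.
Parents of each child, excluding F:
  M: C, E, G
MB(F) = {C, E, G, M}, which has 4 nodes.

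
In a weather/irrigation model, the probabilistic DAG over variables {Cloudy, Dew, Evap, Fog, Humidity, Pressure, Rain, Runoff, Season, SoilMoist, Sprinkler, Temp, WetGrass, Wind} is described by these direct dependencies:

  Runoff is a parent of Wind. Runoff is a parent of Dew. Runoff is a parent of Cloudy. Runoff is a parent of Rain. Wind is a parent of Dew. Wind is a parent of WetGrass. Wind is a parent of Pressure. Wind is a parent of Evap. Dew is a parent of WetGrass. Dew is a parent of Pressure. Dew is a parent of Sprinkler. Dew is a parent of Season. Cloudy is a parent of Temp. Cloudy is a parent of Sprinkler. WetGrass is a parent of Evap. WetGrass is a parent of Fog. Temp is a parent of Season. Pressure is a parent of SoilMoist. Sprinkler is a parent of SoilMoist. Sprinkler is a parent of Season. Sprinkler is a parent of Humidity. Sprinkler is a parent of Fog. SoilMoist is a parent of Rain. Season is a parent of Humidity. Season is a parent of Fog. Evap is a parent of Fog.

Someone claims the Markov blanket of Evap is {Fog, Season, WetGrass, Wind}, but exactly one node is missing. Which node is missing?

Sprinkler

Evap has parents WetGrass, Wind.
Ch(Evap) = {Fog}.
For each child, the remaining parents (spouses of Evap):
  Fog's other parents are Season, Sprinkler, WetGrass.
MB(Evap) = {Fog, Season, Sprinkler, WetGrass, Wind}.
Comparing with the claimed set, Sprinkler is missing.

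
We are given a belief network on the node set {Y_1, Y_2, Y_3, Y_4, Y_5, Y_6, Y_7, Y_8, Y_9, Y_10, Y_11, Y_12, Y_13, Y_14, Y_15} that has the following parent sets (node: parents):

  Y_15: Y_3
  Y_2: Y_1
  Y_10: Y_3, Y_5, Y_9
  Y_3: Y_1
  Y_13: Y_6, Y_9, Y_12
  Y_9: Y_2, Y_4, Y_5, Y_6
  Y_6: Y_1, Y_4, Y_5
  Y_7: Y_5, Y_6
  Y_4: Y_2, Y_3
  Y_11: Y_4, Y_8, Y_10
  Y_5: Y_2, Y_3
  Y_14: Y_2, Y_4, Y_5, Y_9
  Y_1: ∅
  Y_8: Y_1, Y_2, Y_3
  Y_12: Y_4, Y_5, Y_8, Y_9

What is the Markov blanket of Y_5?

By definition, MB(Y_5) is built from Y_5's parents, Y_5's children, and the co-parents of Y_5.
Parents of Y_5: Y_2, Y_3.
Ch(Y_5) = {Y_6, Y_7, Y_9, Y_10, Y_12, Y_14}.
Parents of each child, excluding Y_5:
  parents(Y_6) \ {Y_5} = {Y_1, Y_4}.
  parents(Y_7) \ {Y_5} = {Y_6}.
  Y_9's other parents are Y_2, Y_4, Y_6.
  Y_10 also has parents Y_3, Y_9.
  Y_12's other parents are Y_4, Y_8, Y_9.
  Y_14's other parents are Y_2, Y_4, Y_9.
So the Markov blanket of Y_5 is {Y_1, Y_2, Y_3, Y_4, Y_6, Y_7, Y_8, Y_9, Y_10, Y_12, Y_14}.

{Y_1, Y_2, Y_3, Y_4, Y_6, Y_7, Y_8, Y_9, Y_10, Y_12, Y_14}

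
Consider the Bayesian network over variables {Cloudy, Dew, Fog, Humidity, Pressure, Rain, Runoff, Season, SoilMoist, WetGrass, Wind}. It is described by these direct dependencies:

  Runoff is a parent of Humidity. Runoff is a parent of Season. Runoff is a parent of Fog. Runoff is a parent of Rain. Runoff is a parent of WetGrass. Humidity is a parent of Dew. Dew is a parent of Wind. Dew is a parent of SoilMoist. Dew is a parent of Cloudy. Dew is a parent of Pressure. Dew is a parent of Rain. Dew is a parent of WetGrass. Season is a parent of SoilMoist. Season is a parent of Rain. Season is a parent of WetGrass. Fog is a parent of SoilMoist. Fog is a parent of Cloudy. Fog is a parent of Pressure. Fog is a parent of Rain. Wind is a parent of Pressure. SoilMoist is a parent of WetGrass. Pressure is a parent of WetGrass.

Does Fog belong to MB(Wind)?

Fog is a co-parent of Wind: both are parents of Pressure.
So Fog ∈ MB(Wind).

Yes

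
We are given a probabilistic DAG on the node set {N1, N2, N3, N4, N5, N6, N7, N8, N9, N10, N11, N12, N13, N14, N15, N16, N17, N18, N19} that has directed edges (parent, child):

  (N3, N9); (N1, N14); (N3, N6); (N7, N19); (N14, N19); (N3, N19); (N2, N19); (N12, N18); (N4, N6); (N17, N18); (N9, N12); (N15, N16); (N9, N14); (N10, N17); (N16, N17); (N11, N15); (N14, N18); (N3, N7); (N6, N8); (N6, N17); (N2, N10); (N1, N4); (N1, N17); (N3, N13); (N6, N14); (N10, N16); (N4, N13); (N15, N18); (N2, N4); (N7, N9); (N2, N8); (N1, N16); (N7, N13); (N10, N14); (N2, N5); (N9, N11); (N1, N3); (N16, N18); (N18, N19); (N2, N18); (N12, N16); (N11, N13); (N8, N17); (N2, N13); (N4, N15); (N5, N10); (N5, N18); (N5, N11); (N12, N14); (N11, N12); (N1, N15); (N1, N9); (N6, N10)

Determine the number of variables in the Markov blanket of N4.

8

A node's Markov blanket = Pa ∪ Ch ∪ (parents of Ch other than the node itself).
N4 has parents N1, N2.
N4's children: N6, N13, N15.
Parents of each child, excluding N4:
  parents(N6) \ {N4} = {N3}.
  N13's other parents are N2, N3, N7, N11.
  N15's other parents are N1, N11.
MB(N4) = {N1, N2, N3, N6, N7, N11, N13, N15}, which has 8 nodes.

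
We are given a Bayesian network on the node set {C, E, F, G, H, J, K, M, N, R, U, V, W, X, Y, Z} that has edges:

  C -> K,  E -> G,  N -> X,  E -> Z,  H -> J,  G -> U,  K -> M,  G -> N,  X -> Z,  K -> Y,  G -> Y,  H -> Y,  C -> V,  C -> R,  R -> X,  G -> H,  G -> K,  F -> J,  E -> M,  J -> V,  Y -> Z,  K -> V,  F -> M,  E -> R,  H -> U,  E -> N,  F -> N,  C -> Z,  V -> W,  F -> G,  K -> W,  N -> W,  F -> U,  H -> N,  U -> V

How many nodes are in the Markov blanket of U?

7

The Markov blanket of a node is its parents, its children, and the other parents of its children.
Parents of U: F, G, H.
Children of U: V.
Co-parents of U (other parents of its children):
  V also has parents C, J, K.
MB(U) = {C, F, G, H, J, K, V}, which has 7 nodes.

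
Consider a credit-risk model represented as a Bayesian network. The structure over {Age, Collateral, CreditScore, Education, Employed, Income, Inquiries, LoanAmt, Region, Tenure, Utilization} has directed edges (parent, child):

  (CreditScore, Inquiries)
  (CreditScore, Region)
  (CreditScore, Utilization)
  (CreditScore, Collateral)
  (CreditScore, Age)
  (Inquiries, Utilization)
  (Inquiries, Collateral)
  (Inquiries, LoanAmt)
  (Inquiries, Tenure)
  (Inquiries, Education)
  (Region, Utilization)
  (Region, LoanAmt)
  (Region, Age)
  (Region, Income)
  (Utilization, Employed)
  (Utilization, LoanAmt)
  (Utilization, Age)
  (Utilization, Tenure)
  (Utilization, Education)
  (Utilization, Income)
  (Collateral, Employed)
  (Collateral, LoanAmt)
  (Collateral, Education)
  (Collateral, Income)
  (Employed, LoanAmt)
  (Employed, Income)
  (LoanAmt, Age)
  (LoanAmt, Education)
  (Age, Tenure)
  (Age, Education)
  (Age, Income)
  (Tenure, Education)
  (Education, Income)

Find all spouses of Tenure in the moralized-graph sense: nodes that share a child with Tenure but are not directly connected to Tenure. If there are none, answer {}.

Children of Tenure: Education.
  Education: Age, Collateral, Inquiries, LoanAmt, Utilization
Excluding nodes already adjacent to Tenure (Age, Education, Inquiries, Utilization), the co-parent-only contribution is {Collateral, LoanAmt}.

{Collateral, LoanAmt}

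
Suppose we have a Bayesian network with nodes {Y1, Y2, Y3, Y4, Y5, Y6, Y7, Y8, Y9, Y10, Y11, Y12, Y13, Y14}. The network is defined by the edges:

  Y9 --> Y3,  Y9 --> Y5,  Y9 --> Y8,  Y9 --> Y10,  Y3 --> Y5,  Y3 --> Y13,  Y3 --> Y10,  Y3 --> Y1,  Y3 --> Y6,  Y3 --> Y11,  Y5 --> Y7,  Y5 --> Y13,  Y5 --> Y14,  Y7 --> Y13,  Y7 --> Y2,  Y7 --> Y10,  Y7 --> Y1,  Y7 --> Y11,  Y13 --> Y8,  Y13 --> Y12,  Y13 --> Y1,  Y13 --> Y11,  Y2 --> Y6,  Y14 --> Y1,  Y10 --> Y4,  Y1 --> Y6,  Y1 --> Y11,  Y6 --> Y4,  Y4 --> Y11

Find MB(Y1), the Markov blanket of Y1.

Ch(Y1) = {Y6, Y11}.
Y1 has parents Y3, Y7, Y13, Y14.
For each child, the remaining parents (spouses of Y1):
  Y6: Y2, Y3
  Y11: Y3, Y4, Y7, Y13
Union: {Y3, Y7, Y13, Y14} ∪ {Y6, Y11} ∪ {Y2, Y3, Y4, Y7, Y13} = {Y2, Y3, Y4, Y6, Y7, Y11, Y13, Y14}.

{Y2, Y3, Y4, Y6, Y7, Y11, Y13, Y14}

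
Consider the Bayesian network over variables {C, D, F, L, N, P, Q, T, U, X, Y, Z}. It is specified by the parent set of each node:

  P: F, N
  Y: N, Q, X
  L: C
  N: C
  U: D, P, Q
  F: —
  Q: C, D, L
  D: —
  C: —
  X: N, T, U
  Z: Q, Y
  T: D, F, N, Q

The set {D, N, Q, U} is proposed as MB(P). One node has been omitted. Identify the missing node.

P's children: U.
P has parents F, N.
Parents of each child, excluding P:
  U also has parents D, Q.
MB(P) = {D, F, N, Q, U}.
Comparing with the claimed set, F is missing.

F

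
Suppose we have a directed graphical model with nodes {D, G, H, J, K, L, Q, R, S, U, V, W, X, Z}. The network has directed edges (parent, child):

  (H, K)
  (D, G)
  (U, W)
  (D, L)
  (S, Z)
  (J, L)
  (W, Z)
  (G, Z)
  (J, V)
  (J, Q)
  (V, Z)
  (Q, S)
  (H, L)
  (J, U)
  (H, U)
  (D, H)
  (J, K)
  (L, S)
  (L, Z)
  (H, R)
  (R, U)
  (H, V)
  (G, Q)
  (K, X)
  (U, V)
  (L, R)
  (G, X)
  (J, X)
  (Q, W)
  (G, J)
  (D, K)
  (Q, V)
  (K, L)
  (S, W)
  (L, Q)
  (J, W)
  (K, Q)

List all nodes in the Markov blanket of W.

{G, J, L, Q, S, U, V, Z}

Parents of W: J, Q, S, U.
Children of W: Z.
Parents of each child, excluding W:
  Z's other parents are G, L, S, V.
Taking the union gives {G, J, L, Q, S, U, V, Z}.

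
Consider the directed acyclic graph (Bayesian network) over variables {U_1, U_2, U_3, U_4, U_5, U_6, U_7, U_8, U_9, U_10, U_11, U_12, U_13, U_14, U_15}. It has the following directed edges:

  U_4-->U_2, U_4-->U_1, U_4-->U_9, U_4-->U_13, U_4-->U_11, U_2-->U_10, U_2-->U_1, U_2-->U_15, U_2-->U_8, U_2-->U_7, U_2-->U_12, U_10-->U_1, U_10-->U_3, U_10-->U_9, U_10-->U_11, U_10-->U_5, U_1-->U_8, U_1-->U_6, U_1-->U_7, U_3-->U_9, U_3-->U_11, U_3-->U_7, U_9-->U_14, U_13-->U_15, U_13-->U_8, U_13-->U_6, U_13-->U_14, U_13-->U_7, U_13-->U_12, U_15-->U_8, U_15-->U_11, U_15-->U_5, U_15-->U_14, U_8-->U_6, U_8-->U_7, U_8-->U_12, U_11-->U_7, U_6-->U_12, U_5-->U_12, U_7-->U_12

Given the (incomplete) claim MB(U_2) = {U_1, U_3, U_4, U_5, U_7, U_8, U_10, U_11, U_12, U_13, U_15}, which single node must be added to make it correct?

By definition, MB(U_2) is built from U_2's parents, U_2's children, and the co-parents of U_2.
U_2's children: U_1, U_7, U_8, U_10, U_12, U_15.
Pa(U_2) = {U_4}.
Co-parents of U_2 (other parents of its children):
  U_10: —
  U_1: U_4, U_10
  U_15: U_13
  U_8: U_1, U_13, U_15
  U_7: U_1, U_3, U_8, U_11, U_13
  U_12: U_5, U_6, U_7, U_8, U_13
MB(U_2) = {U_1, U_3, U_4, U_5, U_6, U_7, U_8, U_10, U_11, U_12, U_13, U_15}.
Comparing with the claimed set, U_6 is missing.

U_6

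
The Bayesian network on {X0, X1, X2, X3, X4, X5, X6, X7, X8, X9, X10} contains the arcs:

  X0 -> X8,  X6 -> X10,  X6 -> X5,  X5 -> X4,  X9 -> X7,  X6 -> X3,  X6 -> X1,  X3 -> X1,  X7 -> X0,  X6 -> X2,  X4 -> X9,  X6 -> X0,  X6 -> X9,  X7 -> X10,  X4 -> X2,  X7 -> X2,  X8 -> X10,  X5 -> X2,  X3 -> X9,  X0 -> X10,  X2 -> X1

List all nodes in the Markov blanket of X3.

The Markov blanket of a node is its parents, its children, and the other parents of its children.
Parents of X3: X6.
Children of X3: X1, X9.
Co-parents of X3 (other parents of its children):
  parents(X9) \ {X3} = {X4, X6}.
  parents(X1) \ {X3} = {X2, X6}.
Union: {X6} ∪ {X1, X9} ∪ {X2, X4, X6} = {X1, X2, X4, X6, X9}.

{X1, X2, X4, X6, X9}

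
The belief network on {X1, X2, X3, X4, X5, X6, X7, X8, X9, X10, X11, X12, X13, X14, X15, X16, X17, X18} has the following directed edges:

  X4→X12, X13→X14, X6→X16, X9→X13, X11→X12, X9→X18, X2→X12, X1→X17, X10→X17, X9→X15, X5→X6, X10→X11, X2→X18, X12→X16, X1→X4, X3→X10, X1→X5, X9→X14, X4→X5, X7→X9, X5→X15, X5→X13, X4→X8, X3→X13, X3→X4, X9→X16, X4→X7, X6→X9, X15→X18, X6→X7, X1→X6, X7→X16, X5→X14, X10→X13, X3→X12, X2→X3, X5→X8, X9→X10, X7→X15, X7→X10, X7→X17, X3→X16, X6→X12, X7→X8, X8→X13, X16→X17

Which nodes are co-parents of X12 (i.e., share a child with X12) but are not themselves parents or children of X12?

{X7, X9}

Children of X12: X16.
  X16: X3, X6, X7, X9
Excluding nodes already adjacent to X12 (X2, X3, X4, X6, X11, X16), the co-parent-only contribution is {X7, X9}.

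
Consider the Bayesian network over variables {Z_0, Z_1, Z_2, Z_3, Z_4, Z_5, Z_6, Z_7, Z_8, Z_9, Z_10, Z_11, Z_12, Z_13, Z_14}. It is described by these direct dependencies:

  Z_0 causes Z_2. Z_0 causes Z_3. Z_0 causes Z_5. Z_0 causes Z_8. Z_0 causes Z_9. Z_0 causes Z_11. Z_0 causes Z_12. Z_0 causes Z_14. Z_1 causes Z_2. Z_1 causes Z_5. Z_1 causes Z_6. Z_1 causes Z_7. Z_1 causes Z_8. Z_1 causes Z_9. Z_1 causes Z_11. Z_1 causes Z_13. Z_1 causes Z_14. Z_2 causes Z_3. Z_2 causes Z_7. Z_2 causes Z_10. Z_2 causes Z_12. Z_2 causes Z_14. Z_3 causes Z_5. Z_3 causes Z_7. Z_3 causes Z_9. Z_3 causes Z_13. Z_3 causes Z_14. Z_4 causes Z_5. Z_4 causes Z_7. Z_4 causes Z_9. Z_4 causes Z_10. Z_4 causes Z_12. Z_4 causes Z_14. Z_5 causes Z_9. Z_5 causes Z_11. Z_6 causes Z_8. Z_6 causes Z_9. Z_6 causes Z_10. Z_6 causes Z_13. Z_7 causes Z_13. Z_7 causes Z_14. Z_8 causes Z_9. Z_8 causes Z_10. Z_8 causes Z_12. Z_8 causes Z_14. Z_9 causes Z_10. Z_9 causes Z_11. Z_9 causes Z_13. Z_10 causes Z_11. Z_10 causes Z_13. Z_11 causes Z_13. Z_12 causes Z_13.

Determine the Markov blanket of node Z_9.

Z_9 has children Z_10, Z_11, Z_13.
Pa(Z_9) = {Z_0, Z_1, Z_3, Z_4, Z_5, Z_6, Z_8}.
Co-parents of Z_9 (other parents of its children):
  Z_10's other parents are Z_2, Z_4, Z_6, Z_8.
  Z_11's other parents are Z_0, Z_1, Z_5, Z_10.
  Z_13's other parents are Z_1, Z_3, Z_6, Z_7, Z_10, Z_11, Z_12.
Union: {Z_0, Z_1, Z_3, Z_4, Z_5, Z_6, Z_8} ∪ {Z_10, Z_11, Z_13} ∪ {Z_0, Z_1, Z_2, Z_3, Z_4, Z_5, Z_6, Z_7, Z_8, Z_10, Z_11, Z_12} = {Z_0, Z_1, Z_2, Z_3, Z_4, Z_5, Z_6, Z_7, Z_8, Z_10, Z_11, Z_12, Z_13}.

{Z_0, Z_1, Z_2, Z_3, Z_4, Z_5, Z_6, Z_7, Z_8, Z_10, Z_11, Z_12, Z_13}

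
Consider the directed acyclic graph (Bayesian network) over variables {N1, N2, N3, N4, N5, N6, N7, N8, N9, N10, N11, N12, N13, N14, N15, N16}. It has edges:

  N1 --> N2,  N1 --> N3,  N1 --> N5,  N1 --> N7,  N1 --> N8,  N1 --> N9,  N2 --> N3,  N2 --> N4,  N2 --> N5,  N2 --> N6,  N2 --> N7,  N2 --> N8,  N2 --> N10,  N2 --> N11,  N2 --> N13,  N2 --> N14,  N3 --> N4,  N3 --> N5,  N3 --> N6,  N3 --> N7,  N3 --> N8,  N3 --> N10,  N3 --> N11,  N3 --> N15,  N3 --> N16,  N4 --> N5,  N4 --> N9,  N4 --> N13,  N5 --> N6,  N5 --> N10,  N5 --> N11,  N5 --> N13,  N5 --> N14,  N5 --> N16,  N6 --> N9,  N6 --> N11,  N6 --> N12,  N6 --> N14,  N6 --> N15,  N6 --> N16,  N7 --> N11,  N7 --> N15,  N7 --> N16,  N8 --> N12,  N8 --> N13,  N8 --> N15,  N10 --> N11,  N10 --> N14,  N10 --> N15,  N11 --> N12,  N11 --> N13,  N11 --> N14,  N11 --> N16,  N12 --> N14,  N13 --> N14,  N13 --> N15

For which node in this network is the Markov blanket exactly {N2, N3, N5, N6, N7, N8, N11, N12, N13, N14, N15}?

N10

The target node must have every member of {N2, N3, N5, N6, N7, N8, N11, N12, N13, N14, N15} as a parent, child, or co-parent, and no others.
Parents of N10: N2, N3, N5; children: N11, N14, N15; co-parents: N2, N3, N5, N6, N7, N8, N11, N12, N13.
These exactly cover the given set, so the node is N10.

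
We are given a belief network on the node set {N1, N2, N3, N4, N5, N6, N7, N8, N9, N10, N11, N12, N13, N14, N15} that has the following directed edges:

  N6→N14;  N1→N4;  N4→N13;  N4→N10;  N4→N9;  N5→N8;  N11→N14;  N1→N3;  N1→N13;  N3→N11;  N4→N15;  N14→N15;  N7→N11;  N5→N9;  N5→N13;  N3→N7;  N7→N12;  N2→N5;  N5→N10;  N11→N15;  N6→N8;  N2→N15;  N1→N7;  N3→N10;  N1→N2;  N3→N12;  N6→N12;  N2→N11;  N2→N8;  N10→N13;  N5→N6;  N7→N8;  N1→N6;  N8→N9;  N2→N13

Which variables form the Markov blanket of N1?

Recall MB(v) = parents ∪ children ∪ spouses, where spouses are the other parents of v's children.
Pa(N1) = {}.
N1 has children N2, N3, N4, N6, N7, N13.
Co-parents of N1 (other parents of its children):
  N2: —
  N3: —
  N4: —
  N6: N5
  N7: N3
  N13: N2, N4, N5, N10
Taking the union gives {N2, N3, N4, N5, N6, N7, N10, N13}.

{N2, N3, N4, N5, N6, N7, N10, N13}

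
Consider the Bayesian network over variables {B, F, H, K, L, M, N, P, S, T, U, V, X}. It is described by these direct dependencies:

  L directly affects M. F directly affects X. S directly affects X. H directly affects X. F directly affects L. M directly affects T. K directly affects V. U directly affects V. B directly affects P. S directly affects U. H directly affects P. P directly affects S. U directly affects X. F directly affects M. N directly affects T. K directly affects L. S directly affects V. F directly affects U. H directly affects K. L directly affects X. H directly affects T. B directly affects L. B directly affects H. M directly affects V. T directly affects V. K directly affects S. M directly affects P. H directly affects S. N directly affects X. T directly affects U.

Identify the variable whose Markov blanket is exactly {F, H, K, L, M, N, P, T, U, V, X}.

The target node must have every member of {F, H, K, L, M, N, P, T, U, V, X} as a parent, child, or co-parent, and no others.
Parents of S: H, K, P; children: U, V, X; co-parents: F, H, K, L, M, N, T, U.
These exactly cover the given set, so the node is S.

S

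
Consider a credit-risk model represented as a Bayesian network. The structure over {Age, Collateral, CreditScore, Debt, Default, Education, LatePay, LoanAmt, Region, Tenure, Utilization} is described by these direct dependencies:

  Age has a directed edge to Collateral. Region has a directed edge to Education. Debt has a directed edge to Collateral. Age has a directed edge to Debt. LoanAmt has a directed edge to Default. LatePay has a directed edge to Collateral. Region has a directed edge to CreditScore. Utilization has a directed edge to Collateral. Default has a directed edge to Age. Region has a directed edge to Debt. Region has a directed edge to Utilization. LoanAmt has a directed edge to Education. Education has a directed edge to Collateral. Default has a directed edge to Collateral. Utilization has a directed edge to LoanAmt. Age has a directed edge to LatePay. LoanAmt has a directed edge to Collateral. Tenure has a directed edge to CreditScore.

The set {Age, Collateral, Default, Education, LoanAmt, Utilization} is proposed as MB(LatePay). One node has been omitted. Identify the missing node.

Debt

Parents of LatePay: Age.
LatePay's children: Collateral.
Co-parents of LatePay (other parents of its children):
  Collateral's other parents are Age, Debt, Default, Education, LoanAmt, Utilization.
MB(LatePay) = {Age, Collateral, Debt, Default, Education, LoanAmt, Utilization}.
Comparing with the claimed set, Debt is missing.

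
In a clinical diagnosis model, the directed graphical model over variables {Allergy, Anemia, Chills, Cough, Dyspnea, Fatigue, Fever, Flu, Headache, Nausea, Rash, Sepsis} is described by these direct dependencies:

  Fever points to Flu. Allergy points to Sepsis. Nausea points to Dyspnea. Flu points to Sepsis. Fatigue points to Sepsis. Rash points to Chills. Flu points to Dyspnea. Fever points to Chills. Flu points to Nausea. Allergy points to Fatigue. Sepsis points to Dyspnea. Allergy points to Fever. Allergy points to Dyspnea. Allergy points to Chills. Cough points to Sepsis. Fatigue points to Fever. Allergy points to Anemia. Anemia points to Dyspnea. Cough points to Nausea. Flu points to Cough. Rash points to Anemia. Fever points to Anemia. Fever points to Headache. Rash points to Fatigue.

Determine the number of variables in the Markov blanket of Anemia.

7

Anemia has child Dyspnea.
Anemia has parents Allergy, Fever, Rash.
Other parents of Anemia's children:
  Dyspnea's other parents are Allergy, Flu, Nausea, Sepsis.
MB(Anemia) = {Allergy, Dyspnea, Fever, Flu, Nausea, Rash, Sepsis}, which has 7 nodes.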